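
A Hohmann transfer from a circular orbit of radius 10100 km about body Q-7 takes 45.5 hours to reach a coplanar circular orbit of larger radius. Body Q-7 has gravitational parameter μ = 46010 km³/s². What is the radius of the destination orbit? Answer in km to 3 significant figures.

Transfer time t = 45.5 hours = 1.638×10^5 s, and t = π√(a_t³/μ).
So a_t = (μ t²/π²)^(1/3) = (46010 × (1.638×10^5)² / π²)^(1/3) = 50010 km.
Since a_t = (r₁ + r₂)/2, r₂ = 2a_t − r₁ = 2×50010 − 10100 = 89920 km.

r₂ = 89900 km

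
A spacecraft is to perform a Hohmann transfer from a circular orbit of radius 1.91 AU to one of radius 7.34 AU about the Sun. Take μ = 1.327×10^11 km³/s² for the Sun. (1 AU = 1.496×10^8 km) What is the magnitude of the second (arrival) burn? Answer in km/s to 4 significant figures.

Δv₂ = 3.929 km/s

In km: r₁ = 1.91 × 1.496×10^8 = 2.85736×10^8 km; r₂ = 7.34 × 1.496×10^8 = 1.098064×10^9 km.
Transfer-ellipse semi-major axis a_t = (r₁ + r₂)/2 = (2.85736×10^8 + 1.098064×10^9)/2 = 6.919×10^8 km.
On the circular orbit at r = 1.098064×10^9 km, v_c = √(μ/r) = 10.9931 km/s.
Vis-viva on the transfer ellipse at r = 1.098064×10^9 km gives v_t = √[μ(2/r − 1/a_t)] = 7.06452 km/s.
Δv₂ = |v_t − v_c| = |7.06452 − 10.9931| = 3.929 km/s.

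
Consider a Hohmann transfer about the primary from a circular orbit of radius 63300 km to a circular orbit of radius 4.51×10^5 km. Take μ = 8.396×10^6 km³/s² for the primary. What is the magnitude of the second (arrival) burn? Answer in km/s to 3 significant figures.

Δv₂ = 2.17 km/s

The Hohmann ellipse has a_t = (r₁ + r₂)/2 = 2.5715×10^5 km.
On the circular orbit at r = 4.510×10^5 km, v_c = √(μ/r) = 4.315 km/s.
Transfer-orbit speed at the same r (vis-viva, a = a_t): v_t = √[μ(2/r − 1/a_t)] = 2.141 km/s.
Δv₂ = |v_t − v_c| = |2.141 − 4.315| = 2.174 km/s.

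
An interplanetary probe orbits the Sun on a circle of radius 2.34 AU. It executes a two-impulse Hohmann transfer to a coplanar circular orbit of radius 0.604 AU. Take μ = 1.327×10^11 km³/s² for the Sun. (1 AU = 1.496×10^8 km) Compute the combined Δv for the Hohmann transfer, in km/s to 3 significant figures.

Δv = 17.0 km/s

In km: r₁ = 2.34 × 1.496×10^8 = 3.50064×10^8 km; r₂ = 0.604 × 1.496×10^8 = 9.03584×10^7 km.
The Hohmann ellipse has a_t = (r₁ + r₂)/2 = 2.202112×10^8 km.
Circular speed at r₁: v₁ = √(μ/r₁) = √(1.327×10^11/3.50064×10^8) = 19.470 km/s.
On the transfer ellipse at r₁, v² = μ(2/r − 1/a) gives v_a = √[μ(2/r₁ − 1/a_t)] = 12.472 km/s.
First burn Δv₁ = |v_a − v₁| = 6.998 km/s.
At r₂, v₂ = √(μ/r₂) = 38.3223 km/s.
Transfer-orbit speed at r₂: v_p = √[μ(2/r₂ − 1/a_t)] = 48.3176 km/s.
Second burn Δv₂ = |v₂ − v_p| = 9.995 km/s.
Δv = Δv₁ + Δv₂ = 6.998 + 9.995 = 16.99 km/s.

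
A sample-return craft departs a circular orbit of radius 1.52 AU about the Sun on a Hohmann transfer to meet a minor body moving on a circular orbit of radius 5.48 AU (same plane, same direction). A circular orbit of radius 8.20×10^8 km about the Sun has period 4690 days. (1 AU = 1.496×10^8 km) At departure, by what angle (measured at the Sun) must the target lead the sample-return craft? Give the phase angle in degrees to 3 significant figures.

φ = 88.1°

From Kepler's third law T² = 4π²r³/μ at r = 8.20×10^8 km, T = 4690 days = 4690 × 86400 s = 4.05216×10^8 s: μ = 4π²r³/T² = 1.32565×10^11 km³/s².
In km: r₁ = 1.52 × 1.496×10^8 = 2.27392×10^8 km; r₂ = 5.48 × 1.496×10^8 = 8.19808×10^8 km.
Transfer-ellipse semi-major axis a_t = (r₁ + r₂)/2 = (2.27392×10^8 + 8.19808×10^8)/2 = 5.236×10^8 km.
The half-period of the transfer ellipse is t = π√(a_t³/μ) = 1.0337970×10^8 s.
The target's mean motion on its circular orbit is ω₂ = √(μ/r₂³) = 1.5511216×10^-8 rad/s.
Angle swept by the target during transfer: ω₂·t = 1.60354 rad = 91.88°.
The sample-return craft traverses 180° on the transfer ellipse, so the target must lead by 180° − 91.88° = 88.1°.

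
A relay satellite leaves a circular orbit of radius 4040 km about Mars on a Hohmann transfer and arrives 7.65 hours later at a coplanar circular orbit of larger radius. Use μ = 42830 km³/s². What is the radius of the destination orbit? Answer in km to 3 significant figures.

r₂ = 25700 km

Transfer time t = 7.65 hours = 27540 s, and t = π√(a_t³/μ).
So a_t = (μ t²/π²)^(1/3) = (42830 × (27540)² / π²)^(1/3) = 14875 km.
Since a_t = (r₁ + r₂)/2, r₂ = 2a_t − r₁ = 2×14875 − 4040 = 25710 km.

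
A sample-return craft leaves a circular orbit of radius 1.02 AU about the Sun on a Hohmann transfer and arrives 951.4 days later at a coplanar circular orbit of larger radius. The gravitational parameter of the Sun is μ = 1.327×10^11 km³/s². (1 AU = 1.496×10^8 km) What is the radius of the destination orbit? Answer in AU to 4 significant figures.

In km: r₁ = 1.02 × 1.496×10^8 = 1.52592×10^8 km.
Transfer time t = 951.4 days = 8.220096×10^7 s, and t = π√(a_t³/μ).
So a_t = (μ t²/π²)^(1/3) = (1.327×10^11 × (8.220096×10^7)² / π²)^(1/3) = 4.4955×10^8 km.
Since a_t = (r₁ + r₂)/2, r₂ = 2a_t − r₁ = 2×4.4955×10^8 − 1.52592×10^8 = 7.46508×10^8 km.
In AU: r₂ = 7.46508×10^8 / 1.496×10^8 = 4.990 AU.

r₂ = 4.990 AU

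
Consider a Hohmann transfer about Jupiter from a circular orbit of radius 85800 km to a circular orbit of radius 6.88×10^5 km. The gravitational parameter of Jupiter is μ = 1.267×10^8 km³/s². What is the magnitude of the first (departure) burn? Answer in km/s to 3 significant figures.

Semi-major axis of the transfer orbit: a_t = (85800 + 6.880×10^5)/2 = 3.869×10^5 km.
Circular speed at r = 85800 km: v_c = √(μ/r) = 38.428 km/s.
Vis-viva on the transfer ellipse at r = 85800 km gives v_t = √[μ(2/r − 1/a_t)] = 51.244 km/s.
Δv₁ = |v_t − v_c| = |51.244 − 38.428| = 12.82 km/s.

Δv₁ = 12.8 km/s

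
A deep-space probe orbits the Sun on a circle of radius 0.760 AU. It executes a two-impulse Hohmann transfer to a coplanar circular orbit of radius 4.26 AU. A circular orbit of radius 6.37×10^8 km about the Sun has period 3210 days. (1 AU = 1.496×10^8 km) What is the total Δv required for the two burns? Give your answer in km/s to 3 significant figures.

From Kepler's third law T² = 4π²r³/μ at r = 6.37×10^8 km, T = 3210 days = 3210 × 86400 s = 2.77344×10^8 s: μ = 4π²r³/T² = 1.32660×10^11 km³/s².
In km: r₁ = 0.760 × 1.496×10^8 = 1.13696×10^8 km; r₂ = 4.26 × 1.496×10^8 = 6.37296×10^8 km.
Semi-major axis of the transfer orbit: a_t = (1.13696×10^8 + 6.37296×10^8)/2 = 3.75496×10^8 km.
At r₁ the circular-orbit speed is v₁ = √(μ/r₁) = 34.16 km/s.
On the transfer ellipse at r₁, vis-viva gives v_p = √[μ(2/r₁ − 1/a_t)] = 44.50 km/s.
First burn Δv₁ = |v_p − v₁| = 10.34 km/s.
Circular speed at r₂: v₂ = √(μ/r₂) = 14.428 km/s.
Transfer-orbit speed at r₂: v_a = √[μ(2/r₂ − 1/a_t)] = 7.9391 km/s.
Second burn Δv₂ = |v₂ − v_a| = 6.489 km/s.
Δv = Δv₁ + Δv₂ = 10.34 + 6.489 = 16.83 km/s.

Δv = 16.8 km/s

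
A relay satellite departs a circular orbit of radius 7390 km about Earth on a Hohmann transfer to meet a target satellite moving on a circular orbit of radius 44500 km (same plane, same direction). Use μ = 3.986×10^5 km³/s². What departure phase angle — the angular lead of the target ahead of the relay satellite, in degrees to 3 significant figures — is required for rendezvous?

Transfer-ellipse semi-major axis a_t = (r₁ + r₂)/2 = (7390 + 44500)/2 = 25945 km.
Transfer time t = π√(a_t³/μ) = 20795 s.
The target's mean motion on its circular orbit is ω₂ = √(μ/r₂³) = 6.7256×10^-5 rad/s.
Angle swept by the target during transfer: ω₂·t = 1.3986 rad = 80.13°.
The relay satellite traverses 180° on the transfer ellipse, so the target must lead by 180° − 80.13° = 99.9°.

φ = 99.9°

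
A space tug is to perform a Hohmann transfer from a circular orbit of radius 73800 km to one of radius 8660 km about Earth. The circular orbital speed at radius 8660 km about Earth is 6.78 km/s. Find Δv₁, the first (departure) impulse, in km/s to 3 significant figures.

From the circular-orbit relation v² = μ/r at r = 8660 km: μ = v²r = (6.78)² × 8660 = 3.98086×10^5 km³/s².
The Hohmann ellipse has a_t = (r₁ + r₂)/2 = 41230 km.
Circular speed at r = 73800 km: v_c = √(μ/r) = 2.3225 km/s.
Transfer-orbit speed at the same r (vis-viva, a = a_t): v_t = √[μ(2/r − 1/a_t)] = 1.0644 km/s.
Δv₁ = |v_t − v_c| = |1.0644 − 2.3225| = 1.258 km/s.

Δv₁ = 1.26 km/s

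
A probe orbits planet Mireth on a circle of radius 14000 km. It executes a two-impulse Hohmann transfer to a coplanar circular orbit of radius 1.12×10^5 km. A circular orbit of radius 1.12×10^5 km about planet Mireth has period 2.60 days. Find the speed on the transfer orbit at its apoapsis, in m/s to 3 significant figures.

v = 1480 m/s

From Kepler's third law T² = 4π²r³/μ at r = 1.12×10^5 km, T = 2.60 days = 2.60 × 86400 s = 2.2464×10^5 s: μ = 4π²r³/T² = 1.09911×10^6 km³/s².
Semi-major axis of the transfer orbit: a_t = (14000 + 1.120×10^5)/2 = 63000 km.
The apoapsis of the transfer ellipse is at r = 1.120×10^5 km.
From the vis-viva equation, v = √[μ(2/r − 1/a_t)] = 1.477 km/s.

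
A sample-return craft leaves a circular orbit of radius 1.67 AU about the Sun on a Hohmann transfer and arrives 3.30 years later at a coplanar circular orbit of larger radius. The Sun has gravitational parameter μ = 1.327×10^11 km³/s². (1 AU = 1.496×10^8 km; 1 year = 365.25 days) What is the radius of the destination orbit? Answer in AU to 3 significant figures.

r₂ = 5.37 AU

In km: r₁ = 1.67 × 1.496×10^8 = 2.49832×10^8 km.
Transfer time t = 3.30 years × 365.25 × 86400 s = 1.0414008×10^8 s, and t = π√(a_t³/μ).
So a_t = (μ t²/π²)^(1/3) = (1.327×10^11 × (1.0414008×10^8)² / π²)^(1/3) = 5.2634×10^8 km.
Since a_t = (r₁ + r₂)/2, r₂ = 2a_t − r₁ = 2×5.2634×10^8 − 2.49832×10^8 = 8.02848×10^8 km.
In AU: r₂ = 8.02848×10^8 / 1.496×10^8 = 5.37 AU.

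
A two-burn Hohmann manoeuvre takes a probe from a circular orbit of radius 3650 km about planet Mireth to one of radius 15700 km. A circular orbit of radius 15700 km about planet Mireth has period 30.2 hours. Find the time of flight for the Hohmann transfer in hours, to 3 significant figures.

t = 7.30 hours

From Kepler's third law T² = 4π²r³/μ at r = 15700 km, T = 30.2 hours = 30.2 × 3600 s = 1.0872×10^5 s: μ = 4π²r³/T² = 12925.3 km³/s².
Transfer-ellipse semi-major axis a_t = (r₁ + r₂)/2 = (3650 + 15700)/2 = 9675 km.
Half the transfer-orbit period gives t = π√(a_t³/μ) = 26297 s.
Converting: 26297 s ÷ 3600 s/hour = 7.30 hours.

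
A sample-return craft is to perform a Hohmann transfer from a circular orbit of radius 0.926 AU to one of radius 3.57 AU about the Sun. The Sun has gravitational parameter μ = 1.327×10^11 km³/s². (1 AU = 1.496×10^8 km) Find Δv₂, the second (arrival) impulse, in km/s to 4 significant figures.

Δv₂ = 5.646 km/s

In km: r₁ = 0.926 × 1.496×10^8 = 1.385296×10^8 km; r₂ = 3.57 × 1.496×10^8 = 5.34072×10^8 km.
The Hohmann ellipse has a_t = (r₁ + r₂)/2 = 3.363008×10^8 km.
On the circular orbit at r = 5.34072×10^8 km, v_c = √(μ/r) = 15.763 km/s.
Vis-viva on the transfer ellipse at r = 5.34072×10^8 km gives v_t = √[μ(2/r − 1/a_t)] = 10.117 km/s.
Δv₂ = |v_t − v_c| = |10.117 − 15.763| = 5.646 km/s.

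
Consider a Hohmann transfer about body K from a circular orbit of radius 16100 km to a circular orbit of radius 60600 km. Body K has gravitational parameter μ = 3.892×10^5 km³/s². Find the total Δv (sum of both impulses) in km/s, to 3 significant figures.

Transfer-ellipse semi-major axis a_t = (r₁ + r₂)/2 = (16100 + 60600)/2 = 38350 km.
Circular speed at r₁: v₁ = √(μ/r₁) = √(3.892×10^5/16100) = 4.917 km/s.
On the transfer ellipse at r₁, v² = μ(2/r − 1/a) gives v_p = √[μ(2/r₁ − 1/a_t)] = 6.181 km/s.
First burn Δv₁ = |v_p − v₁| = 1.264 km/s.
At r₂, v₂ = √(μ/r₂) = 2.53425 km/s.
Transfer-orbit speed at r₂: v_a = √[μ(2/r₂ − 1/a_t)] = 1.64203 km/s.
Second burn Δv₂ = |v₂ − v_a| = 0.8922 km/s.
Total Δv = Δv₁ + Δv₂ = 2.156 km/s.

Δv = 2.16 km/s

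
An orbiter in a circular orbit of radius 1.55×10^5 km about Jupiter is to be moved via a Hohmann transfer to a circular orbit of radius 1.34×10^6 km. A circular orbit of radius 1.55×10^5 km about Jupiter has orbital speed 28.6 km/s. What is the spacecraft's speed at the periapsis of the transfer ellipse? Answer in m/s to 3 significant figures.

v = 38300 m/s

From the circular-orbit relation v² = μ/r at r = 1.55×10^5 km: μ = v²r = (28.6)² × 1.55×10^5 = 1.26784×10^8 km³/s².
Semi-major axis of the transfer orbit: a_t = (1.550×10^5 + 1.340×10^6)/2 = 7.475×10^5 km.
The periapsis of the transfer ellipse is at r = 1.550×10^5 km.
Applying v² = μ(2/r − 1/a_t): v = 38.29 km/s.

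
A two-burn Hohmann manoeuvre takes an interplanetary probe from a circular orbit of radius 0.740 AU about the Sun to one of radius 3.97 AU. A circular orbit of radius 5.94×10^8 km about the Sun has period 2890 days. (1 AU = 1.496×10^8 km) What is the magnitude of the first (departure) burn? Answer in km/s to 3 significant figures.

Δv₁ = 10.3 km/s

From Kepler's third law T² = 4π²r³/μ at r = 5.94×10^8 km, T = 2890 days = 2890 × 86400 s = 2.49696×10^8 s: μ = 4π²r³/T² = 1.32708×10^11 km³/s².
In km: r₁ = 0.740 × 1.496×10^8 = 1.10704×10^8 km; r₂ = 3.97 × 1.496×10^8 = 5.93912×10^8 km.
Semi-major axis of the transfer orbit: a_t = (1.10704×10^8 + 5.93912×10^8)/2 = 3.52308×10^8 km.
Circular speed at r = 1.10704×10^8 km: v_c = √(μ/r) = 34.62 km/s.
Vis-viva on the transfer ellipse at r = 1.10704×10^8 km gives v_t = √[μ(2/r − 1/a_t)] = 44.95 km/s.
Δv₁ = |v_t − v_c| = |44.95 − 34.62| = 10.33 km/s.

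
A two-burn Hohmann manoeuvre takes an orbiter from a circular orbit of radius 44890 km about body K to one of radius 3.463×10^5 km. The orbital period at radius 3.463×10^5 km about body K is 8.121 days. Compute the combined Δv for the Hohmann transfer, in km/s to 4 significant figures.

Δv = 4.463 km/s

From Kepler's third law T² = 4π²r³/μ at r = 3.463×10^5 km, T = 8.121 days = 8.121 × 86400 s = 7.016544×10^5 s: μ = 4π²r³/T² = 3.33020×10^6 km³/s².
Transfer-ellipse semi-major axis a_t = (r₁ + r₂)/2 = (44890 + 3.463×10^5)/2 = 1.95595×10^5 km.
At r₁ the circular-orbit speed is v₁ = √(μ/r₁) = 8.61312 km/s.
Transfer-orbit speed at r₁ (vis-viva equation): v_p = √[μ(2/r₁ − 1/a_t)] = 11.4606 km/s.
First burn Δv₁ = |v_p − v₁| = 2.8475 km/s.
Circular speed at r₂: v₂ = √(μ/r₂) = 3.10105 km/s.
Transfer-orbit speed at r₂: v_a = √[μ(2/r₂ − 1/a_t)] = 1.48561 km/s.
Second burn Δv₂ = |v₂ − v_a| = 1.6154 km/s.
Total Δv = Δv₁ + Δv₂ = 4.463 km/s.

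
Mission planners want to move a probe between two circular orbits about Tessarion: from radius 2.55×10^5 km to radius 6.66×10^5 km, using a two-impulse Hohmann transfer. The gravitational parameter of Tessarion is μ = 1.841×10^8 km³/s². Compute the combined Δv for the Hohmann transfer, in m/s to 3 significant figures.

Δv = 9700 m/s

The Hohmann ellipse has a_t = (r₁ + r₂)/2 = 4.605×10^5 km.
Circular speed at r₁: v₁ = √(μ/r₁) = √(1.841×10^8/2.550×10^5) = 26.869 km/s.
Transfer-orbit speed at r₁ (v² = μ(2/r − 1/a)): v_p = √[μ(2/r₁ − 1/a_t)] = 32.313 km/s.
First burn Δv₁ = |v_p − v₁| = 5.444 km/s.
At r₂, v₂ = √(μ/r₂) = 16.626 km/s.
Transfer-orbit speed at r₂: v_a = √[μ(2/r₂ − 1/a_t)] = 12.372 km/s.
Second burn Δv₂ = |v₂ − v_a| = 4.254 km/s.
Total Δv = Δv₁ + Δv₂ = 9.698 km/s.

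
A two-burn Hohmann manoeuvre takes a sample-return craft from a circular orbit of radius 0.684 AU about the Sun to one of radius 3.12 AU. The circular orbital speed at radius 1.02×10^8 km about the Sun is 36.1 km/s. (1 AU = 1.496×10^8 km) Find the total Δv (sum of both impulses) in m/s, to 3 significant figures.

Δv = 16900 m/s

From the circular-orbit relation v² = μ/r at r = 1.02×10^8 km: μ = v²r = (36.1)² × 1.02×10^8 = 1.32927×10^11 km³/s².
In km: r₁ = 0.684 × 1.496×10^8 = 1.023264×10^8 km; r₂ = 3.12 × 1.496×10^8 = 4.66752×10^8 km.
Semi-major axis of the transfer orbit: a_t = (1.023264×10^8 + 4.66752×10^8)/2 = 2.845392×10^8 km.
At r₁ the circular-orbit speed is v₁ = √(μ/r₁) = 36.04 km/s.
Transfer-orbit speed at r₁ (vis-viva): v_p = √[μ(2/r₁ − 1/a_t)] = 46.16 km/s.
First burn Δv₁ = |v_p − v₁| = 10.12 km/s.
Circular speed at r₂: v₂ = √(μ/r₂) = 16.876 km/s.
Transfer-orbit speed at r₂: v_a = √[μ(2/r₂ − 1/a_t)] = 10.120 km/s.
Second burn Δv₂ = |v₂ − v_a| = 6.756 km/s.
Total Δv = Δv₁ + Δv₂ = 16.88 km/s.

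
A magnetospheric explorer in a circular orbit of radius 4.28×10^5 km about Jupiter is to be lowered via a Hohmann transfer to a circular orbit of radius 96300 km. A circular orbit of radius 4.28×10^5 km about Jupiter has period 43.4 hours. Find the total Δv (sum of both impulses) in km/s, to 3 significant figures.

Δv = 16.9 km/s

From Kepler's third law T² = 4π²r³/μ at r = 4.28×10^5 km, T = 43.4 hours = 43.4 × 3600 s = 1.5624×10^5 s: μ = 4π²r³/T² = 1.26796×10^8 km³/s².
Semi-major axis of the transfer orbit: a_t = (4.280×10^5 + 96300)/2 = 2.6215×10^5 km.
At r₁ the circular-orbit speed is v₁ = √(μ/r₁) = 17.21 km/s.
Transfer-orbit speed at r₁ (vis-viva equation): v_a = √[μ(2/r₁ − 1/a_t)] = 10.43 km/s.
First burn Δv₁ = |v_a − v₁| = 6.780 km/s.
At r₂, v₂ = √(μ/r₂) = 36.286 km/s.
Transfer-orbit speed at r₂: v_p = √[μ(2/r₂ − 1/a_t)] = 46.365 km/s.
Second burn Δv₂ = |v₂ − v_p| = 10.08 km/s.
Δv = Δv₁ + Δv₂ = 6.780 + 10.08 = 16.86 km/s.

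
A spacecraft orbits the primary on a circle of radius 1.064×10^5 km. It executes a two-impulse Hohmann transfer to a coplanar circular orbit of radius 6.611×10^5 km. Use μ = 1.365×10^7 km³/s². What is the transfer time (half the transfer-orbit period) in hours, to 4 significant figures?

t = 56.15 hours

Transfer-ellipse semi-major axis a_t = (r₁ + r₂)/2 = (1.064×10^5 + 6.611×10^5)/2 = 3.8375×10^5 km.
Half the transfer-orbit period gives t = π√(a_t³/μ) = 2.0214×10^5 s.
Converting: 2.0214×10^5 s ÷ 3600 s/hour = 56.15 hours.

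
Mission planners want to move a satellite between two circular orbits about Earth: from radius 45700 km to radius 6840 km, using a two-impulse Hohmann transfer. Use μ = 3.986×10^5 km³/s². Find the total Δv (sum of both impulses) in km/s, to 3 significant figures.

Δv = 3.88 km/s

The Hohmann ellipse has a_t = (r₁ + r₂)/2 = 26270 km.
At r₁ the circular-orbit speed is v₁ = √(μ/r₁) = 2.953 km/s.
On the transfer ellipse at r₁, vis-viva gives v_a = √[μ(2/r₁ − 1/a_t)] = 1.507 km/s.
First burn Δv₁ = |v_a − v₁| = 1.446 km/s.
At r₂, v₂ = √(μ/r₂) = 7.6338 km/s.
Transfer-orbit speed at r₂: v_p = √[μ(2/r₂ − 1/a_t)] = 10.069 km/s.
Second burn Δv₂ = |v₂ − v_p| = 2.435 km/s.
Δv = Δv₁ + Δv₂ = 1.446 + 2.435 = 3.881 km/s.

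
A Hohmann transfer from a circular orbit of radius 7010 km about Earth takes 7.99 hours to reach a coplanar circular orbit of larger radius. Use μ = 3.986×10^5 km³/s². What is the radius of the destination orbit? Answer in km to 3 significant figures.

Transfer time t = 7.99 hours = 28764 s, and t = π√(a_t³/μ).
So a_t = (μ t²/π²)^(1/3) = (3.986×10^5 × (28764)² / π²)^(1/3) = 32209 km.
Since a_t = (r₁ + r₂)/2, r₂ = 2a_t − r₁ = 2×32209 − 7010 = 57408 km.

r₂ = 57400 km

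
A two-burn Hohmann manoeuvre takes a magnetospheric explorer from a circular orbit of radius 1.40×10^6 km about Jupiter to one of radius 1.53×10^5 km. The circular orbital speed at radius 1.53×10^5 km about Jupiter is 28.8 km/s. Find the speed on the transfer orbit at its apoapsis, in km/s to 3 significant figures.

v = 4.23 km/s

From the circular-orbit relation v² = μ/r at r = 1.53×10^5 km: μ = v²r = (28.8)² × 1.53×10^5 = 1.26904×10^8 km³/s².
The Hohmann ellipse has a_t = (r₁ + r₂)/2 = 7.765×10^5 km.
At apoapsis, r = 1.400×10^6 km.
From the vis-viva equation, v = √[μ(2/r − 1/a_t)] = 4.226 km/s.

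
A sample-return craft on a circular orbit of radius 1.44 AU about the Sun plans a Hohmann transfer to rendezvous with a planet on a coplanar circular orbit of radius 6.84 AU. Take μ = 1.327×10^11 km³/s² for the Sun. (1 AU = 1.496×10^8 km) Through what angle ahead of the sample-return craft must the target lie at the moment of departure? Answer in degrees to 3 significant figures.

φ = 95.2°

In km: r₁ = 1.44 × 1.496×10^8 = 2.15424×10^8 km; r₂ = 6.84 × 1.496×10^8 = 1.023264×10^9 km.
Semi-major axis of the transfer orbit: a_t = (2.15424×10^8 + 1.023264×10^9)/2 = 6.19344×10^8 km.
The half-period of the transfer ellipse is t = π√(a_t³/μ) = 1.32927×10^8 s.
Target angular speed ω₂ = √(μ/r₂³) = 1.11289×10^-8 rad/s.
Angle swept by the target during transfer: ω₂·t = 1.4793 rad = 84.76°.
The sample-return craft traverses 180° on the transfer ellipse, so the target must lead by 180° − 84.76° = 95.2°.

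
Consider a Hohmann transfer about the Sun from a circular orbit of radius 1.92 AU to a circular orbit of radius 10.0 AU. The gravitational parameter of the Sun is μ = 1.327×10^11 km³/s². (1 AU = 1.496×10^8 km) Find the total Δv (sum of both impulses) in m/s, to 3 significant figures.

Δv = 10400 m/s

In km: r₁ = 1.92 × 1.496×10^8 = 2.87232×10^8 km; r₂ = 10.0 × 1.496×10^8 = 1.496×10^9 km.
The Hohmann ellipse has a_t = (r₁ + r₂)/2 = 8.91616×10^8 km.
Circular speed at r₁: v₁ = √(μ/r₁) = √(1.327×10^11/2.87232×10^8) = 21.494 km/s.
On the transfer ellipse at r₁, vis-viva equation gives v_p = √[μ(2/r₁ − 1/a_t)] = 27.842 km/s.
First burn Δv₁ = |v_p − v₁| = 6.348 km/s.
At r₂, v₂ = √(μ/r₂) = 9.4182 km/s.
Transfer-orbit speed at r₂: v_a = √[μ(2/r₂ − 1/a_t)] = 5.3456 km/s.
Second burn Δv₂ = |v₂ − v_a| = 4.073 km/s.
Total Δv = Δv₁ + Δv₂ = 10.42 km/s.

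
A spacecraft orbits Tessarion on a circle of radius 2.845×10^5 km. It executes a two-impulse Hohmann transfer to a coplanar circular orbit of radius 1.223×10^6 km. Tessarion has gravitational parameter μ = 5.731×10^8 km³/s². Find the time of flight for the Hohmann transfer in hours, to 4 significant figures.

Semi-major axis of the transfer orbit: a_t = (2.845×10^5 + 1.223×10^6)/2 = 7.5375×10^5 km.
Transfer time t = π√(a_t³/μ) = π√((7.5375×10^5)³ / 5.731×10^8) = 85877 s.
Converting: 85877 s ÷ 3600 s/hour = 23.85 hours.

t = 23.85 hours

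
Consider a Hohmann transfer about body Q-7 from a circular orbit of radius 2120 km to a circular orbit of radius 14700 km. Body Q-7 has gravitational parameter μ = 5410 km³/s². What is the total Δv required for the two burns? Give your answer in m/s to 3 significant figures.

Δv = 817 m/s

Semi-major axis of the transfer orbit: a_t = (2120 + 14700)/2 = 8410 km.
At r₁ the circular-orbit speed is v₁ = √(μ/r₁) = 1.5975 km/s.
On the transfer ellipse at r₁, vis-viva gives v_p = √[μ(2/r₁ − 1/a_t)] = 2.1120 km/s.
First burn Δv₁ = |v_p − v₁| = 0.5145 km/s.
At r₂, v₂ = √(μ/r₂) = 0.6067 km/s.
Transfer-orbit speed at r₂: v_a = √[μ(2/r₂ − 1/a_t)] = 0.3046 km/s.
Second burn Δv₂ = |v₂ − v_a| = 0.3021 km/s.
Δv = Δv₁ + Δv₂ = 0.5145 + 0.3021 = 0.8166 km/s.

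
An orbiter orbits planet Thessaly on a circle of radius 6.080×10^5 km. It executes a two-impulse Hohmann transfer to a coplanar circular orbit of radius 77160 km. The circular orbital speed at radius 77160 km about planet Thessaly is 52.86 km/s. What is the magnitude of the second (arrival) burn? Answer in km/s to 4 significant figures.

Δv₂ = 17.56 km/s

From the circular-orbit relation v² = μ/r at r = 77160 km: μ = v²r = (52.86)² × 77160 = 2.15599×10^8 km³/s².
Transfer-ellipse semi-major axis a_t = (r₁ + r₂)/2 = (6.080×10^5 + 77160)/2 = 3.4258×10^5 km.
On the circular orbit at r = 77160 km, v_c = √(μ/r) = 52.86 km/s.
Transfer-orbit speed at the same r (vis-viva, a = a_t): v_t = √[μ(2/r − 1/a_t)] = 70.42 km/s.
Δv₂ = |v_t − v_c| = |70.42 − 52.86| = 17.56 km/s.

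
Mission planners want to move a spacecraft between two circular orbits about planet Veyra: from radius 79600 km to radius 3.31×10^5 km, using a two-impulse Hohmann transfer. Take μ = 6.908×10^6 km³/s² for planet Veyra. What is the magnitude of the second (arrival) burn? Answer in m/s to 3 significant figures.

The Hohmann ellipse has a_t = (r₁ + r₂)/2 = 2.053×10^5 km.
On the circular orbit at r = 3.310×10^5 km, v_c = √(μ/r) = 4.5684 km/s.
Transfer-orbit speed at the same r (vis-viva, a = a_t): v_t = √[μ(2/r − 1/a_t)] = 2.8446 km/s.
Δv₂ = |v_t − v_c| = |2.8446 − 4.5684| = 1.724 km/s.

Δv₂ = 1720 m/s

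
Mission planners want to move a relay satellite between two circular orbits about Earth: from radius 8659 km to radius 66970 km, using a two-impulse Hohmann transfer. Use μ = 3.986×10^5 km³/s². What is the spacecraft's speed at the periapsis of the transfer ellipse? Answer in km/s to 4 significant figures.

Transfer-ellipse semi-major axis a_t = (r₁ + r₂)/2 = (8659 + 66970)/2 = 37814.5 km.
The periapsis of the transfer ellipse is at r = 8659 km.
Vis-viva: v = √[μ(2/r − 1/a_t)] = √[3.986×10^5 × (2/8659 − 1/37814.5)] = 9.029 km/s.

v = 9.029 km/s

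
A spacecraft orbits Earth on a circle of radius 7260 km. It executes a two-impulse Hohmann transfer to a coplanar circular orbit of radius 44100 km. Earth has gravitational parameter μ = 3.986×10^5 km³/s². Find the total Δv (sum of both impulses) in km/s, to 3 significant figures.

Δv = 3.71 km/s

Semi-major axis of the transfer orbit: a_t = (7260 + 44100)/2 = 25680 km.
Circular speed at r₁: v₁ = √(μ/r₁) = √(3.986×10^5/7260) = 7.410 km/s.
On the transfer ellipse at r₁, vis-viva equation gives v_p = √[μ(2/r₁ − 1/a_t)] = 9.710 km/s.
First burn Δv₁ = |v_p − v₁| = 2.300 km/s.
Circular speed at r₂: v₂ = √(μ/r₂) = 3.0064 km/s.
Transfer-orbit speed at r₂: v_a = √[μ(2/r₂ − 1/a_t)] = 1.5985 km/s.
Second burn Δv₂ = |v₂ − v_a| = 1.408 km/s.
Total Δv = Δv₁ + Δv₂ = 3.708 km/s.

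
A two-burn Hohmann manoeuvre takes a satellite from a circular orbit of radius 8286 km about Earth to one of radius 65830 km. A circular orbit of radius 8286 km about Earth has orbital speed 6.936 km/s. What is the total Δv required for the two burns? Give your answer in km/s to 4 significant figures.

Δv = 3.606 km/s

From the circular-orbit relation v² = μ/r at r = 8286 km: μ = v²r = (6.936)² × 8286 = 3.98624×10^5 km³/s².
Transfer-ellipse semi-major axis a_t = (r₁ + r₂)/2 = (8286 + 65830)/2 = 37058 km.
Circular speed at r₁: v₁ = √(μ/r₁) = √(3.98624×10^5/8286) = 6.9360 km/s.
Transfer-orbit speed at r₁ (vis-viva): v_p = √[μ(2/r₁ − 1/a_t)] = 9.2444 km/s.
First burn Δv₁ = |v_p − v₁| = 2.3084 km/s.
Circular speed at r₂: v₂ = √(μ/r₂) = 2.4608 km/s.
Transfer-orbit speed at r₂: v_a = √[μ(2/r₂ − 1/a_t)] = 1.1636 km/s.
Second burn Δv₂ = |v₂ − v_a| = 1.2972 km/s.
Δv = Δv₁ + Δv₂ = 2.3084 + 1.2972 = 3.606 km/s.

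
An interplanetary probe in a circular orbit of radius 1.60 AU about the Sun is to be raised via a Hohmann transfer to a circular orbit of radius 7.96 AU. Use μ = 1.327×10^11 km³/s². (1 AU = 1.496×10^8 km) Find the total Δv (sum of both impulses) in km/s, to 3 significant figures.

In km: r₁ = 1.60 × 1.496×10^8 = 2.3936×10^8 km; r₂ = 7.96 × 1.496×10^8 = 1.190816×10^9 km.
Transfer-ellipse semi-major axis a_t = (r₁ + r₂)/2 = (2.3936×10^8 + 1.190816×10^9)/2 = 7.15088×10^8 km.
At r₁ the circular-orbit speed is v₁ = √(μ/r₁) = 23.546 km/s.
On the transfer ellipse at r₁, vis-viva equation gives v_p = √[μ(2/r₁ − 1/a_t)] = 30.385 km/s.
First burn Δv₁ = |v_p − v₁| = 6.839 km/s.
Circular speed at r₂: v₂ = √(μ/r₂) = 10.556 km/s.
Transfer-orbit speed at r₂: v_a = √[μ(2/r₂ − 1/a_t)] = 6.1074 km/s.
Second burn Δv₂ = |v₂ − v_a| = 4.449 km/s.
Total Δv = Δv₁ + Δv₂ = 11.29 km/s.

Δv = 11.3 km/s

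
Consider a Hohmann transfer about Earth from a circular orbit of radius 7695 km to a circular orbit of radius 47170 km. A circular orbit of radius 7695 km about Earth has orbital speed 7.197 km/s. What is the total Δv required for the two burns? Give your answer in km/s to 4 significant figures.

Δv = 3.608 km/s

From the circular-orbit relation v² = μ/r at r = 7695 km: μ = v²r = (7.197)² × 7695 = 3.98576×10^5 km³/s².
Transfer-ellipse semi-major axis a_t = (r₁ + r₂)/2 = (7695 + 47170)/2 = 27432.5 km.
Circular speed at r₁: v₁ = √(μ/r₁) = √(3.98576×10^5/7695) = 7.1970 km/s.
Transfer-orbit speed at r₁ (v² = μ(2/r − 1/a)): v_p = √[μ(2/r₁ − 1/a_t)] = 9.4374 km/s.
First burn Δv₁ = |v_p − v₁| = 2.2404 km/s.
Circular speed at r₂: v₂ = √(μ/r₂) = 2.9069 km/s.
Transfer-orbit speed at r₂: v_a = √[μ(2/r₂ − 1/a_t)] = 1.5396 km/s.
Second burn Δv₂ = |v₂ − v_a| = 1.3673 km/s.
Total Δv = Δv₁ + Δv₂ = 3.608 km/s.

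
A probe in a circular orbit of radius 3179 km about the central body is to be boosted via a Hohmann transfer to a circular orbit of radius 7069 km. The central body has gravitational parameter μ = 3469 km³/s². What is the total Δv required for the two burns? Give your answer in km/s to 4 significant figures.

Δv = 0.3311 km/s

Semi-major axis of the transfer orbit: a_t = (3179 + 7069)/2 = 5124 km.
Circular speed at r₁: v₁ = √(μ/r₁) = √(3469/3179) = 1.044617 km/s.
Transfer-orbit speed at r₁ (vis-viva): v_p = √[μ(2/r₁ − 1/a_t)] = 1.226963 km/s.
First burn Δv₁ = |v_p − v₁| = 0.18235 km/s.
At r₂, v₂ = √(μ/r₂) = 0.700524 km/s.
Transfer-orbit speed at r₂: v_a = √[μ(2/r₂ − 1/a_t)] = 0.551777 km/s.
Second burn Δv₂ = |v₂ − v_a| = 0.14875 km/s.
Δv = Δv₁ + Δv₂ = 0.18235 + 0.14875 = 0.3311 km/s.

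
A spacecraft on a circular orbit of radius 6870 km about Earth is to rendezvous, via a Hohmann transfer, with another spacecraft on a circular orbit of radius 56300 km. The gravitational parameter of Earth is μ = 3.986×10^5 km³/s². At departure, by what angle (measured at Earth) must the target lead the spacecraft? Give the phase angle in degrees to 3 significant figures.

The Hohmann ellipse has a_t = (r₁ + r₂)/2 = 31585 km.
The half-period of the transfer ellipse is t = π√(a_t³/μ) = 27932 s.
Target angular speed ω₂ = √(μ/r₂³) = 4.7261×10^-5 rad/s.
Angle swept by the target during transfer: ω₂·t = 1.3201 rad = 75.64°.
The spacecraft traverses 180° on the transfer ellipse, so the target must lead by 180° − 75.64° = 104°.

φ = 104°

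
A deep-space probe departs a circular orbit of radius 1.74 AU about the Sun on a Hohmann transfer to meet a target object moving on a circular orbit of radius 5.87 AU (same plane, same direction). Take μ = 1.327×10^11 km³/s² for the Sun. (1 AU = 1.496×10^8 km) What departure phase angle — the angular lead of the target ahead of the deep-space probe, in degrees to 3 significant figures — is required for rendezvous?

φ = 86.1°

In km: r₁ = 1.74 × 1.496×10^8 = 2.60304×10^8 km; r₂ = 5.87 × 1.496×10^8 = 8.78152×10^8 km.
The Hohmann ellipse has a_t = (r₁ + r₂)/2 = 5.69228×10^8 km.
Transfer time t = π√(a_t³/μ) = 1.1712343×10^8 s.
The target's mean motion on its circular orbit is ω₂ = √(μ/r₂³) = 1.3998481×10^-8 rad/s.
Angle swept by the target during transfer: ω₂·t = 1.6396 rad = 93.94°.
Arrival is 180° from departure on the ellipse, so φ = 180° − 93.94° = 86.1°.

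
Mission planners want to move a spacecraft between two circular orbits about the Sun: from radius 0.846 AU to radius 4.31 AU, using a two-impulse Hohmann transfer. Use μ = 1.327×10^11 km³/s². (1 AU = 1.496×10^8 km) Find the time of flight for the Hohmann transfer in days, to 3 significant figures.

t = 756 days

In km: r₁ = 0.846 × 1.496×10^8 = 1.265616×10^8 km; r₂ = 4.31 × 1.496×10^8 = 6.44776×10^8 km.
The Hohmann ellipse has a_t = (r₁ + r₂)/2 = 3.856688×10^8 km.
By Kepler's third law the transfer-orbit period is T = 2π√(a_t³/μ), so t = T/2 = 6.532×10^7 s.
Converting: 6.532×10^7 s ÷ 86400 s/day = 756 days.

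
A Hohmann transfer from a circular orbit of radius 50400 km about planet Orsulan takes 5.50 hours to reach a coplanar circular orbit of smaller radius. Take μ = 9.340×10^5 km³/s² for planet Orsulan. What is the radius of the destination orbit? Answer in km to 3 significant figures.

Transfer time t = 5.50 hours = 19800 s, and t = π√(a_t³/μ).
So a_t = (μ t²/π²)^(1/3) = (9.340×10^5 × (19800)² / π²)^(1/3) = 33352 km.
Since a_t = (r₁ + r₂)/2, r₂ = 2a_t − r₁ = 2×33352 − 50400 = 16304 km.

r₂ = 16300 km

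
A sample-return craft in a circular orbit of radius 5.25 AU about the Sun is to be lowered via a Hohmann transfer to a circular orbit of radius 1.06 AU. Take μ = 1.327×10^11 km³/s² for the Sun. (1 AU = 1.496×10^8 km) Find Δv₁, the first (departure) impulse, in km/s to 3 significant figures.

Δv₁ = 5.46 km/s

In km: r₁ = 5.25 × 1.496×10^8 = 7.854×10^8 km; r₂ = 1.06 × 1.496×10^8 = 1.58576×10^8 km.
The Hohmann ellipse has a_t = (r₁ + r₂)/2 = 4.71988×10^8 km.
On the circular orbit at r = 7.854×10^8 km, v_c = √(μ/r) = 12.998 km/s.
Transfer-orbit speed at the same r (vis-viva, a = a_t): v_t = √[μ(2/r − 1/a_t)] = 7.5343 km/s.
Δv₁ = |v_t − v_c| = |7.5343 − 12.998| = 5.464 km/s.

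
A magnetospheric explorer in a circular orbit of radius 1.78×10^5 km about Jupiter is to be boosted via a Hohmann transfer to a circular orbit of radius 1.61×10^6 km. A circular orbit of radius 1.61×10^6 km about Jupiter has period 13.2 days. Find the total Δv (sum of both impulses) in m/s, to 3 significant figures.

From Kepler's third law T² = 4π²r³/μ at r = 1.61×10^6 km, T = 13.2 days = 13.2 × 86400 s = 1.14048×10^6 s: μ = 4π²r³/T² = 1.26667×10^8 km³/s².
Semi-major axis of the transfer orbit: a_t = (1.780×10^5 + 1.610×10^6)/2 = 8.940×10^5 km.
At r₁ the circular-orbit speed is v₁ = √(μ/r₁) = 26.6760 km/s.
Transfer-orbit speed at r₁ (vis-viva): v_p = √[μ(2/r₁ − 1/a_t)] = 35.7985 km/s.
First burn Δv₁ = |v_p − v₁| = 9.1225 km/s.
Circular speed at r₂: v₂ = √(μ/r₂) = 8.870 km/s.
Transfer-orbit speed at r₂: v_a = √[μ(2/r₂ − 1/a_t)] = 3.958 km/s.
Second burn Δv₂ = |v₂ − v_a| = 4.9120 km/s.
Δv = Δv₁ + Δv₂ = 9.1225 + 4.9120 = 14.03 km/s.

Δv = 14000 m/s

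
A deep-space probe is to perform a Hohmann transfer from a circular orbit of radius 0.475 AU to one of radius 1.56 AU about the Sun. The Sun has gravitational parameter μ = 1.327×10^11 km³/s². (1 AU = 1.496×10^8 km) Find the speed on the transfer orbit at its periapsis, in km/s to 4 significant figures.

v = 53.51 km/s

In km: r₁ = 0.475 × 1.496×10^8 = 7.106×10^7 km; r₂ = 1.56 × 1.496×10^8 = 2.33376×10^8 km.
Semi-major axis of the transfer orbit: a_t = (7.106×10^7 + 2.33376×10^8)/2 = 1.52218×10^8 km.
The periapsis of the transfer ellipse is at r = 7.106×10^7 km.
From the vis-viva equation, v = √[μ(2/r − 1/a_t)] = 53.51 km/s.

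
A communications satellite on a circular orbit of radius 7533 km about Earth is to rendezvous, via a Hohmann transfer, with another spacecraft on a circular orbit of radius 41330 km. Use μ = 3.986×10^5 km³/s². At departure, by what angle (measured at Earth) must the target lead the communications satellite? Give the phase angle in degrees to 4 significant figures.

Transfer-ellipse semi-major axis a_t = (r₁ + r₂)/2 = (7533 + 41330)/2 = 24431.5 km.
Transfer time t = π√(a_t³/μ) = 19002 s.
Target angular speed ω₂ = √(μ/r₂³) = 7.5140×10^-5 rad/s.
Angle swept by the target during transfer: ω₂·t = 1.4278 rad = 81.81°.
The communications satellite traverses 180° on the transfer ellipse, so the target must lead by 180° − 81.81° = 98.19°.

φ = 98.19°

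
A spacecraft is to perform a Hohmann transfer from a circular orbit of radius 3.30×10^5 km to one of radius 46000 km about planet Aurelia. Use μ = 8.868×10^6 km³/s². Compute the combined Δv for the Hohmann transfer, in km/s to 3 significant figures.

Semi-major axis of the transfer orbit: a_t = (3.300×10^5 + 46000)/2 = 1.880×10^5 km.
At r₁ the circular-orbit speed is v₁ = √(μ/r₁) = 5.184 km/s.
On the transfer ellipse at r₁, v² = μ(2/r − 1/a) gives v_a = √[μ(2/r₁ − 1/a_t)] = 2.564 km/s.
First burn Δv₁ = |v_a − v₁| = 2.620 km/s.
At r₂, v₂ = √(μ/r₂) = 13.885 km/s.
Transfer-orbit speed at r₂: v_p = √[μ(2/r₂ − 1/a_t)] = 18.396 km/s.
Second burn Δv₂ = |v₂ − v_p| = 4.511 km/s.
Δv = Δv₁ + Δv₂ = 2.620 + 4.511 = 7.131 km/s.

Δv = 7.13 km/s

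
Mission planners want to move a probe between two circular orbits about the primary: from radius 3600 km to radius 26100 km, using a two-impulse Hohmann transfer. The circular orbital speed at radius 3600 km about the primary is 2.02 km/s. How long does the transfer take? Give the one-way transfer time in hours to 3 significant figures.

From the circular-orbit relation v² = μ/r at r = 3600 km: μ = v²r = (2.02)² × 3600 = 14689.4 km³/s².
Semi-major axis of the transfer orbit: a_t = (3600 + 26100)/2 = 14850 km.
Transfer time t = π√(a_t³/μ) = π√((14850)³ / 14689.4) = 46910 s.
Converting: 46910 s ÷ 3600 s/hour = 13.0 hours.

t = 13.0 hours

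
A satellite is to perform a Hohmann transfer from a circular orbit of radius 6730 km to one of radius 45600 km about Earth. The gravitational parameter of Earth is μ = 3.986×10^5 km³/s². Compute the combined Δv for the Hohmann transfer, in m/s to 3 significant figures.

Δv = 3920 m/s

Transfer-ellipse semi-major axis a_t = (r₁ + r₂)/2 = (6730 + 45600)/2 = 26165 km.
Circular speed at r₁: v₁ = √(μ/r₁) = √(3.986×10^5/6730) = 7.696 km/s.
Transfer-orbit speed at r₁ (vis-viva equation): v_p = √[μ(2/r₁ − 1/a_t)] = 10.16 km/s.
First burn Δv₁ = |v_p − v₁| = 2.464 km/s.
At r₂, v₂ = √(μ/r₂) = 2.9566 km/s.
Transfer-orbit speed at r₂: v_a = √[μ(2/r₂ − 1/a_t)] = 1.4995 km/s.
Second burn Δv₂ = |v₂ − v_a| = 1.457 km/s.
Total Δv = Δv₁ + Δv₂ = 3.921 km/s.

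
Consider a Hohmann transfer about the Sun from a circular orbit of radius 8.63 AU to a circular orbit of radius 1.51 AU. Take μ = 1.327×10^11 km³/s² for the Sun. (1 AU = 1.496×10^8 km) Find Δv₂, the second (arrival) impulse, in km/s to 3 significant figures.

Δv₂ = 7.38 km/s

In km: r₁ = 8.63 × 1.496×10^8 = 1.291048×10^9 km; r₂ = 1.51 × 1.496×10^8 = 2.25896×10^8 km.
Transfer-ellipse semi-major axis a_t = (r₁ + r₂)/2 = (1.291048×10^9 + 2.25896×10^8)/2 = 7.58472×10^8 km.
Circular speed at r = 2.25896×10^8 km: v_c = √(μ/r) = 24.2371 km/s.
Vis-viva on the transfer ellipse at r = 2.25896×10^8 km gives v_t = √[μ(2/r − 1/a_t)] = 31.6215 km/s.
Δv₂ = |v_t − v_c| = |31.6215 − 24.2371| = 7.384 km/s.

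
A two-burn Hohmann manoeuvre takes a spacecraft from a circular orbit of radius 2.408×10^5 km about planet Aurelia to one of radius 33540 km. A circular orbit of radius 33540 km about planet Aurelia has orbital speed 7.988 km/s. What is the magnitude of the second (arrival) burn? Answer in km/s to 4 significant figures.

From the circular-orbit relation v² = μ/r at r = 33540 km: μ = v²r = (7.988)² × 33540 = 2.14013×10^6 km³/s².
Transfer-ellipse semi-major axis a_t = (r₁ + r₂)/2 = (2.408×10^5 + 33540)/2 = 1.3717×10^5 km.
Circular speed at r = 33540 km: v_c = √(μ/r) = 7.9880 km/s.
Vis-viva on the transfer ellipse at r = 33540 km gives v_t = √[μ(2/r − 1/a_t)] = 10.584 km/s.
Δv₂ = |v_t − v_c| = |10.584 − 7.9880| = 2.596 km/s.

Δv₂ = 2.596 km/s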